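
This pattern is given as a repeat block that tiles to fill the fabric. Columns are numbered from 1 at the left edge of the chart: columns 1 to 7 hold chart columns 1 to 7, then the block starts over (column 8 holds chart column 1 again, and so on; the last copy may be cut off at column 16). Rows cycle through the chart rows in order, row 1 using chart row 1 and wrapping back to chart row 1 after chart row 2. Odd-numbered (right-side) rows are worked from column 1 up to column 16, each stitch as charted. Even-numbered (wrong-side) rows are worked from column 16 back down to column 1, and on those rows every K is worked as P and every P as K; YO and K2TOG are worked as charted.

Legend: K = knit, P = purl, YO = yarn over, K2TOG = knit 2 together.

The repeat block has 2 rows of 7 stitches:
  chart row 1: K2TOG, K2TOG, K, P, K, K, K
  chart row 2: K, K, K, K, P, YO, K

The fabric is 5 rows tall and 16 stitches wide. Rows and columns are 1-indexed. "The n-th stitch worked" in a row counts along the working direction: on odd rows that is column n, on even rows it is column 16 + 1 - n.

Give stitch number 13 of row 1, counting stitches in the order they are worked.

For row 1: chart row = ((1-1) mod 2) + 1 = 1; this is a RS (odd) row.
Chart row 1 tiled across columns 1-16: K2TOG K2TOG K P K K K K2TOG K2TOG K P K K K K2TOG K2TOG
RS row: no reversal, no swap; stitch n worked = column n.
The 13th stitch worked is K.

== STITCH ==
K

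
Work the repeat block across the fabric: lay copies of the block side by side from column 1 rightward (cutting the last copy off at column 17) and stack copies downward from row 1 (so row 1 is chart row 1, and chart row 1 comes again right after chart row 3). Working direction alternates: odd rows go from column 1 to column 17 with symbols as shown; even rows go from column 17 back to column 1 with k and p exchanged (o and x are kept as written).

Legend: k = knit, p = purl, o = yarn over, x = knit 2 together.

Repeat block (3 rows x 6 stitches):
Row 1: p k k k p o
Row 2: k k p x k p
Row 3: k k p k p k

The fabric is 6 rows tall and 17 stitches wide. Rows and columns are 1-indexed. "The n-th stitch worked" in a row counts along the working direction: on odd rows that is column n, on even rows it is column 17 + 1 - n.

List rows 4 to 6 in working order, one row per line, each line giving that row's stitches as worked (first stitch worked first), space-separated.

Result:
k p p p k o k p p p k o k p p p k
k k p x k p k k p x k p k k p x k
k p k p p p k p k p p p k p k p p

Derivation:
Row 4: chart row 1, WS - tiled (columns 1-17): p k k k p o p k k k p o p k k k p; work from column 17 back to 1 with k<->p swapped.
Row 5: chart row 2, RS - tile across columns 1-17 and work as-is.
Row 6: chart row 3, WS - tiled (columns 1-17): k k p k p k k k p k p k k k p k p; work from column 17 back to 1 with k<->p swapped.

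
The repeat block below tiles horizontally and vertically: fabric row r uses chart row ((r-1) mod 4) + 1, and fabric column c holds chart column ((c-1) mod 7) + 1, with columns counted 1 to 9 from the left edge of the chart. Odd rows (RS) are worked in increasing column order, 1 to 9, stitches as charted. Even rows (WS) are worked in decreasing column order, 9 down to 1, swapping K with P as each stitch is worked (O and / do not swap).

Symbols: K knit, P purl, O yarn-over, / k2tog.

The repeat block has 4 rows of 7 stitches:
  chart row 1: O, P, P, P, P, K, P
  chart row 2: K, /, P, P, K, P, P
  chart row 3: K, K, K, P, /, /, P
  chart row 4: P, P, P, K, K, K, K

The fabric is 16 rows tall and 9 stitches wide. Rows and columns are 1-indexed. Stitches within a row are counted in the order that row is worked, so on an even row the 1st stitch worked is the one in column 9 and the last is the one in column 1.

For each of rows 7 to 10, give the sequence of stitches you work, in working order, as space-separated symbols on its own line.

Result:
K K K P / / P K K
K K P P P P K K K
O P P P P K P O P
/ P K K P K K / P

Derivation:
Row 7: chart row 3, RS - tile across columns 1-9 and work as-is.
Row 8: chart row 4, WS - tiled (columns 1-9): P P P K K K K P P; work from column 9 back to 1 with K<->P swapped.
Row 9: chart row 1, RS - tile across columns 1-9 and work as-is.
Row 10: chart row 2, WS - tiled (columns 1-9): K / P P K P P K /; work from column 9 back to 1 with K<->P swapped.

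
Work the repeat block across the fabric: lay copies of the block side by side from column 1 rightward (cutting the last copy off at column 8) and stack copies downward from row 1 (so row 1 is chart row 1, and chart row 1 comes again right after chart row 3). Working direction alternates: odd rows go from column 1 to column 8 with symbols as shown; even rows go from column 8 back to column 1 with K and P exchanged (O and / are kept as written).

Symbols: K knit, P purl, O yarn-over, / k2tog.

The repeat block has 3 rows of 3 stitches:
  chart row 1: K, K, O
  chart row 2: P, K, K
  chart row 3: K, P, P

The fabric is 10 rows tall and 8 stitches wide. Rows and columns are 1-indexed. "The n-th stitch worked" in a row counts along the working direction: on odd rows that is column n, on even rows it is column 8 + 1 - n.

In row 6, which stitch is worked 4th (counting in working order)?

For row 6: chart row = ((6-1) mod 3) + 1 = 3; this is a WS (even) row.
Chart row 3 tiled across columns 1-8: K P P K P P K P
Wrong side: read the tiled row from column 8 down to 1 and exchange K with P (leave O, /).
Row 6 as worked: K P K K P K K P
Counting 4 along the worked row gives K.

Stitch:
K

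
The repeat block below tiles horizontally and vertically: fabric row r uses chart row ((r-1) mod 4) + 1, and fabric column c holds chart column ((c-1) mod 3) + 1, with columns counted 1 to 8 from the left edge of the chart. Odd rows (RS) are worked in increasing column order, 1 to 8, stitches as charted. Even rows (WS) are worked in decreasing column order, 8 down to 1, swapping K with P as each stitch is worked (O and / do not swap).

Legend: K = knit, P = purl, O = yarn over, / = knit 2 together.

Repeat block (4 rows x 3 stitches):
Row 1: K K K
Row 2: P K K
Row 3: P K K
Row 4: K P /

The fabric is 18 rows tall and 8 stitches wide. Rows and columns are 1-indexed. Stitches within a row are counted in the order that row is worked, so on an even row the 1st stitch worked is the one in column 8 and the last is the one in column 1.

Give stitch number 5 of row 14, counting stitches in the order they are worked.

Result:
K

Derivation:
Row 14: (14-1) mod 4 = 1, so use chart row 2. Even row -> WS.
Chart row 2 tiled across columns 1-8: P K K P K K P K
Wrong side: read the tiled row from column 8 down to 1 and exchange K with P (leave O, /).
Row 14 as worked: P K P P K P P K
The 5th stitch worked is K.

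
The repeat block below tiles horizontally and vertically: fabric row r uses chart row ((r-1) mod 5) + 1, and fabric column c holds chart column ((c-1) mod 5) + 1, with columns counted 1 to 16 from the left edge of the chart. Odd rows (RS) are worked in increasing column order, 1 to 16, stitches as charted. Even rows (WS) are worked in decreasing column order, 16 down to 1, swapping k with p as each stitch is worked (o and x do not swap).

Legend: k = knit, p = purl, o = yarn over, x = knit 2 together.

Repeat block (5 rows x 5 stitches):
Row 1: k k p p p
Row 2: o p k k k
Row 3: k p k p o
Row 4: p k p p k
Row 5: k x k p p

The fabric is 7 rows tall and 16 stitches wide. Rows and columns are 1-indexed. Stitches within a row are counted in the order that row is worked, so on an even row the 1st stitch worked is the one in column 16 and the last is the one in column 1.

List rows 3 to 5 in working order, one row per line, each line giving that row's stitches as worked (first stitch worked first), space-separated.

== ROWS AS WORKED ==
k p k p o k p k p o k p k p o k
k p k k p k p k k p k p k k p k
k x k p p k x k p p k x k p p k

Derivation:
Row 3: chart row 3, RS - tile across columns 1-16 and work as-is.
Row 4: chart row 4, WS - tiled (columns 1-16): p k p p k p k p p k p k p p k p; work from column 16 back to 1 with k<->p swapped.
Row 5: chart row 5, RS - tile across columns 1-16 and work as-is.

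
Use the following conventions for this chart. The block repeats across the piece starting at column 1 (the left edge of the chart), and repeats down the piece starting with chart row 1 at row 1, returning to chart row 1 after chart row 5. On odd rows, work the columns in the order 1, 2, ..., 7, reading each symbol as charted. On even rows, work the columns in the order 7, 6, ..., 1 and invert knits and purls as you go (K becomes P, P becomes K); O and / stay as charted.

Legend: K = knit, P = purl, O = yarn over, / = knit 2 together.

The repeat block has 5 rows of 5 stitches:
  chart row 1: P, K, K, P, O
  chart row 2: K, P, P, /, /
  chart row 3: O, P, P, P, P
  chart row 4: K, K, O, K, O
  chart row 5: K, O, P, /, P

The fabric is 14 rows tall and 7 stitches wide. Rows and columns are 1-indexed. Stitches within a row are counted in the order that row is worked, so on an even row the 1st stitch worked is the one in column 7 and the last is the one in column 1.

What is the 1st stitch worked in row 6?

Row 6 uses chart row ((6-1) mod 5)+1 = 1. Row 6 is even, so WS.
Chart row 1 tiled across columns 1-7: P K K P O P K
WS row: flip the tiled sequence (start at column 7) and apply K<->P; O and / stay.
Row 6 as worked: P K O K P P K
The 1st stitch worked is P.

Stitch:
P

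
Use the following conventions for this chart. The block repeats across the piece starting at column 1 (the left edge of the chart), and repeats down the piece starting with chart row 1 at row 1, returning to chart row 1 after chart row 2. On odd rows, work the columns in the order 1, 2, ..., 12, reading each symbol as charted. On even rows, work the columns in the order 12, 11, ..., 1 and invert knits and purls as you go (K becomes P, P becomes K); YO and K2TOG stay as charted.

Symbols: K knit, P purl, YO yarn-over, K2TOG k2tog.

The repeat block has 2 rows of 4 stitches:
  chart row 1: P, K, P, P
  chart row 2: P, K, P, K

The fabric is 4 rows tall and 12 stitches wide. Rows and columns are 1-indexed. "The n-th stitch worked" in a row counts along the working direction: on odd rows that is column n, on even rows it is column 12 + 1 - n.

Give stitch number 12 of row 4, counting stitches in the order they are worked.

Stitch:
K

Derivation:
For row 4: chart row = ((4-1) mod 2) + 1 = 2; this is a WS (even) row.
Chart row 2 tiled across columns 1-12: P K P K P K P K P K P K
WS: work from column 12 back to column 1 (reverse the tiled row), swapping K<->P (YO and K2TOG unchanged).
Row 4 as worked: P K P K P K P K P K P K
Stitch 12 in working order -> K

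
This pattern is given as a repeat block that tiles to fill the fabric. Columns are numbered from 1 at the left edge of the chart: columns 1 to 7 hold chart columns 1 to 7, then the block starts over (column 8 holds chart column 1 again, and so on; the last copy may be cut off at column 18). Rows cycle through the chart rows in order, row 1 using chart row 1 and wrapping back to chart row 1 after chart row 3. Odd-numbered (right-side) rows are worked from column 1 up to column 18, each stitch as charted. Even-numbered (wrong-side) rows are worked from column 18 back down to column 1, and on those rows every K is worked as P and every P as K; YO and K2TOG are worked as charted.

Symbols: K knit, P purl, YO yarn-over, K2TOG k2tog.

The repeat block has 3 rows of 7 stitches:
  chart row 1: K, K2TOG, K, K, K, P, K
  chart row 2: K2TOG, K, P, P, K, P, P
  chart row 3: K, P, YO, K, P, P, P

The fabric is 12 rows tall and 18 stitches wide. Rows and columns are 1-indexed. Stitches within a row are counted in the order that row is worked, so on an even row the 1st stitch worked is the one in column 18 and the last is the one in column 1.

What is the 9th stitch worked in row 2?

== STITCH ==
K

Derivation:
Row 2 uses chart row ((2-1) mod 3)+1 = 2. Row 2 is even, so WS.
Chart row 2 tiled across columns 1-18: K2TOG K P P K P P K2TOG K P P K P P K2TOG K P P
Wrong side: read the tiled row from column 18 down to 1 and exchange K with P (leave YO, K2TOG).
Row 2 as worked: K K P K2TOG K K P K K P K2TOG K K P K K P K2TOG
Stitch 9 in working order -> K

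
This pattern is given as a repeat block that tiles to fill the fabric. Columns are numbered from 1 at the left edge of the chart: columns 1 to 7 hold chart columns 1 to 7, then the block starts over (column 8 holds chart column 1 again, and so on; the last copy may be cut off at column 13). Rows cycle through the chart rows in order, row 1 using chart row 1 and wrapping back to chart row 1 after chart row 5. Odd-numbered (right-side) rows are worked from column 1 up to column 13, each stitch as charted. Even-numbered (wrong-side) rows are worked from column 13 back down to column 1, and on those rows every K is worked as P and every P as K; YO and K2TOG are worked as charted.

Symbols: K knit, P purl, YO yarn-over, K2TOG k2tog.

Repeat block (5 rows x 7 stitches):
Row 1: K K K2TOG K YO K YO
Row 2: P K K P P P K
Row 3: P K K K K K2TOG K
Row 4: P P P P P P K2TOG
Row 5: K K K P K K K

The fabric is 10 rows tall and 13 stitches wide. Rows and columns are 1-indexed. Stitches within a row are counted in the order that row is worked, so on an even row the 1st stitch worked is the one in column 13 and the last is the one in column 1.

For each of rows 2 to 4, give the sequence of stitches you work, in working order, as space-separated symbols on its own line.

Row 2: chart row 2, WS - tiled (columns 1-13): P K K P P P K P K K P P P; work from column 13 back to 1 with K<->P swapped.
Row 3: chart row 3, RS - tile across columns 1-13 and work as-is.
Row 4: chart row 4, WS - tiled (columns 1-13): P P P P P P K2TOG P P P P P P; work from column 13 back to 1 with K<->P swapped.

Rows as worked:
K K K P P K P K K K P P K
P K K K K K2TOG K P K K K K K2TOG
K K K K K K K2TOG K K K K K K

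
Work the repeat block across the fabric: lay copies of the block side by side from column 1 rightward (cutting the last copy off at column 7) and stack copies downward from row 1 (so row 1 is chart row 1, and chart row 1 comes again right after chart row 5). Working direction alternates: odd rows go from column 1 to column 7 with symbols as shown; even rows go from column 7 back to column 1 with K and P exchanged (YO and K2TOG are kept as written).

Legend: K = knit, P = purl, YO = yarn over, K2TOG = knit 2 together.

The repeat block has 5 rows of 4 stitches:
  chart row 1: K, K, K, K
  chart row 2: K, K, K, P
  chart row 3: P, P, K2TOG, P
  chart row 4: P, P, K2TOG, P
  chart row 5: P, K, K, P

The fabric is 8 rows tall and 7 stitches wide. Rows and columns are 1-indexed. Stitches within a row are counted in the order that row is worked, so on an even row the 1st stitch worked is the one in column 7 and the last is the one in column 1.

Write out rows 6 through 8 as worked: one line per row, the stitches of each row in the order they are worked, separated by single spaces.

Row 6: chart row 1, WS - tiled (columns 1-7): K K K K K K K; work from column 7 back to 1 with K<->P swapped.
Row 7: chart row 2, RS - tile across columns 1-7 and work as-is.
Row 8: chart row 3, WS - tiled (columns 1-7): P P K2TOG P P P K2TOG; work from column 7 back to 1 with K<->P swapped.

Result:
P P P P P P P
K K K P K K K
K2TOG K K K K2TOG K K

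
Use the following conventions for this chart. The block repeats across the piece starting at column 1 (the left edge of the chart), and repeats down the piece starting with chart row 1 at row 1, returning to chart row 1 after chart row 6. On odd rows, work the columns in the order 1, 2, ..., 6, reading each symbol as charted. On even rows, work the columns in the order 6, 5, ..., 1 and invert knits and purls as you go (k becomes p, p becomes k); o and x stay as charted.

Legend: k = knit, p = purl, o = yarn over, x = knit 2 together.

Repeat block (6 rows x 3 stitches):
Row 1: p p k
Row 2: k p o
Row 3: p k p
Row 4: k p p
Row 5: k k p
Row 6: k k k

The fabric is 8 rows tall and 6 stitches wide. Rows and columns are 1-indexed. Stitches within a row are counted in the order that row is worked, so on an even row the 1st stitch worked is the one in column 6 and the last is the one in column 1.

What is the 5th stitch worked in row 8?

== STITCH ==
k

Derivation:
Row 8: (8-1) mod 6 = 1, so use chart row 2. Even row -> WS.
Chart row 2 tiled across columns 1-6: k p o k p o
Wrong side: read the tiled row from column 6 down to 1 and exchange k with p (leave o, x).
Row 8 as worked: o k p o k p
Stitch 5 in working order -> k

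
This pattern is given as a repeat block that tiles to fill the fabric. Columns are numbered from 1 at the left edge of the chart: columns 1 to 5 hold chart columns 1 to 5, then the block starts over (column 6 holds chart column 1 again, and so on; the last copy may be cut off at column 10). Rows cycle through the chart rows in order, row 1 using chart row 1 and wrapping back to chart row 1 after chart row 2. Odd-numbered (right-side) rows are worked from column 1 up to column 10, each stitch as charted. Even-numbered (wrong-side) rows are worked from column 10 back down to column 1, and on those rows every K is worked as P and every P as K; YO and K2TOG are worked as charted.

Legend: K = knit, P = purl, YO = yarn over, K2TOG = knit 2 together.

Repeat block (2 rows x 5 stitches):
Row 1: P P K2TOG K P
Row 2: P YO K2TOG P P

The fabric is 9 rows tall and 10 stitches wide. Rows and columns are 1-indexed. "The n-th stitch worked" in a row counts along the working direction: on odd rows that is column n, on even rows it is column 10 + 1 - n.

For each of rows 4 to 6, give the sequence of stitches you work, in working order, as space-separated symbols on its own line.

Row 4: chart row 2, WS - tiled (columns 1-10): P YO K2TOG P P P YO K2TOG P P; work from column 10 back to 1 with K<->P swapped.
Row 5: chart row 1, RS - tile across columns 1-10 and work as-is.
Row 6: chart row 2, WS - tiled (columns 1-10): P YO K2TOG P P P YO K2TOG P P; work from column 10 back to 1 with K<->P swapped.

Rows as worked:
K K K2TOG YO K K K K2TOG YO K
P P K2TOG K P P P K2TOG K P
K K K2TOG YO K K K K2TOG YO K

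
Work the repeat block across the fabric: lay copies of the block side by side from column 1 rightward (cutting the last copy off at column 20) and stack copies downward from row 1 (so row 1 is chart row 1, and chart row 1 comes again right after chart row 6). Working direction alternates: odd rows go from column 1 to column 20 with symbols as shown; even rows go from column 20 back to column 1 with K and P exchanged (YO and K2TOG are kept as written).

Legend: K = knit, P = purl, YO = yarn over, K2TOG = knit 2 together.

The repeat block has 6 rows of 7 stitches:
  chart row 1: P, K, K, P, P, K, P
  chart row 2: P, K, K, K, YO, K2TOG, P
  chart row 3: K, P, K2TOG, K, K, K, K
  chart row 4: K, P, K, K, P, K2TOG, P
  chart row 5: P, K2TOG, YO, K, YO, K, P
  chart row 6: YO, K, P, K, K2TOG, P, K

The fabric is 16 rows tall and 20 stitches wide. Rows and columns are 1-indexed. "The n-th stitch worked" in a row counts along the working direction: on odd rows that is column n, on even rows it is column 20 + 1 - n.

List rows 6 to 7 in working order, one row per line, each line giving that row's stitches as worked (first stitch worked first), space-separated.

Result:
K K2TOG P K P YO P K K2TOG P K P YO P K K2TOG P K P YO
P K K P P K P P K K P P K P P K K P P K

Derivation:
Row 6: chart row 6, WS - tiled (columns 1-20): YO K P K K2TOG P K YO K P K K2TOG P K YO K P K K2TOG P; work from column 20 back to 1 with K<->P swapped.
Row 7: chart row 1, RS - tile across columns 1-20 and work as-is.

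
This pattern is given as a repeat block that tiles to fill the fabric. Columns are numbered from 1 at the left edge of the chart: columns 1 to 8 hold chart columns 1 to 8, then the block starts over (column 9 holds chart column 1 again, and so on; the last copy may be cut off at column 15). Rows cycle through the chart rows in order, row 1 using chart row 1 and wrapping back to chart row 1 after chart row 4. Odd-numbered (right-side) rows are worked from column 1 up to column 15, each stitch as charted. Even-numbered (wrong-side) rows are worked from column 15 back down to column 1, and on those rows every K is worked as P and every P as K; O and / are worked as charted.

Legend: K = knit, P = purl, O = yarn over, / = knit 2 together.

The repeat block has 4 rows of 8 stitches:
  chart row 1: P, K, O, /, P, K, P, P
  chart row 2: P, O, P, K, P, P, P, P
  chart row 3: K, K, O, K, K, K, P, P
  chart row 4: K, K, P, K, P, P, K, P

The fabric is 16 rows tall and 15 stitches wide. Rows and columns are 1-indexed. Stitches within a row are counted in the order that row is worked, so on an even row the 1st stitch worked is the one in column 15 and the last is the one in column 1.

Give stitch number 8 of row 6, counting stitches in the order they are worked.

== STITCH ==
K

Derivation:
Row 6 uses chart row ((6-1) mod 4)+1 = 2. Row 6 is even, so WS.
Chart row 2 tiled across columns 1-15: P O P K P P P P P O P K P P P
WS row: flip the tiled sequence (start at column 15) and apply K<->P; O and / stay.
Row 6 as worked: K K K P K O K K K K K P K O K
The 8th stitch worked is K.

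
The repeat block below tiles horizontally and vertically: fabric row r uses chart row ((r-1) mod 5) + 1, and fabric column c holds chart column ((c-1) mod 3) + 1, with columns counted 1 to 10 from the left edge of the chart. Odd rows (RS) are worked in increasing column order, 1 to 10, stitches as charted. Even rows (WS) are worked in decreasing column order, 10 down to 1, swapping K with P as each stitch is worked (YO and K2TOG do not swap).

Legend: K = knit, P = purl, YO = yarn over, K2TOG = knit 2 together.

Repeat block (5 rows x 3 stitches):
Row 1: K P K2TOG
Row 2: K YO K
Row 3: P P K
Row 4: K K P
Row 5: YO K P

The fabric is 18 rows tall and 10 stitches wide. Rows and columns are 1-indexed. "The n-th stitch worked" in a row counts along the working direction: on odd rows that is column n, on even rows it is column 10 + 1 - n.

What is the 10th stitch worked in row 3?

Row 3: (3-1) mod 5 = 2, so use chart row 3. Odd row -> RS.
Chart row 3 tiled across columns 1-10: P P K P P K P P K P
Right side: take the tiled row as-is (worked left to right from column 1).
The 10th stitch worked is P.

== STITCH ==
P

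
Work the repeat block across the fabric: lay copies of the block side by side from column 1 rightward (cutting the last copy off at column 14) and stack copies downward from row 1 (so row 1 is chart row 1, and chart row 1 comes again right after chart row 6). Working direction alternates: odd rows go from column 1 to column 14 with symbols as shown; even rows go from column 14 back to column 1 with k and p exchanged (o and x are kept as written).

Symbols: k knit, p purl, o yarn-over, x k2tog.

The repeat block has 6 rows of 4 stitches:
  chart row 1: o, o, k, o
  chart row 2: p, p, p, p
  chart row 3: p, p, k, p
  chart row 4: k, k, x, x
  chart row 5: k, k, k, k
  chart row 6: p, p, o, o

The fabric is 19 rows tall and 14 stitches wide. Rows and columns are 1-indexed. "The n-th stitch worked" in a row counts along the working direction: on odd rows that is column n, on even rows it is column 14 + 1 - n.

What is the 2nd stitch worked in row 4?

For row 4: chart row = ((4-1) mod 6) + 1 = 4; this is a WS (even) row.
Chart row 4 tiled across columns 1-14: k k x x k k x x k k x x k k
Wrong side: read the tiled row from column 14 down to 1 and exchange k with p (leave o, x).
Row 4 as worked: p p x x p p x x p p x x p p
Counting 2 along the worked row gives p.

== STITCH ==
p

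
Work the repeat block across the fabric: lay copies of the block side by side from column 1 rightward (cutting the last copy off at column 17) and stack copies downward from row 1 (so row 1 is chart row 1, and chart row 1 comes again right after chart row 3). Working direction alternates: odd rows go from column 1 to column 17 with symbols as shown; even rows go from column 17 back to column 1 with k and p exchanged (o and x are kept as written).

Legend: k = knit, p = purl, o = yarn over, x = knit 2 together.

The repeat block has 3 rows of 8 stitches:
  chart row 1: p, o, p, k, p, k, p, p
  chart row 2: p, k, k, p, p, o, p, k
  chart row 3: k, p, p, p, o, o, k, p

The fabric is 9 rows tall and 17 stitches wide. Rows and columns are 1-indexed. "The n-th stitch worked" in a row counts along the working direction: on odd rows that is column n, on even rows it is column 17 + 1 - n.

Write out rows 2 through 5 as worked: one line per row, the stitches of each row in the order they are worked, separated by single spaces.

Result:
k p k o k k p p k p k o k k p p k
k p p p o o k p k p p p o o k p k
k k k p k p k o k k k p k p k o k
p k k p p o p k p k k p p o p k p

Derivation:
Row 2: chart row 2, WS - tiled (columns 1-17): p k k p p o p k p k k p p o p k p; work from column 17 back to 1 with k<->p swapped.
Row 3: chart row 3, RS - tile across columns 1-17 and work as-is.
Row 4: chart row 1, WS - tiled (columns 1-17): p o p k p k p p p o p k p k p p p; work from column 17 back to 1 with k<->p swapped.
Row 5: chart row 2, RS - tile across columns 1-17 and work as-is.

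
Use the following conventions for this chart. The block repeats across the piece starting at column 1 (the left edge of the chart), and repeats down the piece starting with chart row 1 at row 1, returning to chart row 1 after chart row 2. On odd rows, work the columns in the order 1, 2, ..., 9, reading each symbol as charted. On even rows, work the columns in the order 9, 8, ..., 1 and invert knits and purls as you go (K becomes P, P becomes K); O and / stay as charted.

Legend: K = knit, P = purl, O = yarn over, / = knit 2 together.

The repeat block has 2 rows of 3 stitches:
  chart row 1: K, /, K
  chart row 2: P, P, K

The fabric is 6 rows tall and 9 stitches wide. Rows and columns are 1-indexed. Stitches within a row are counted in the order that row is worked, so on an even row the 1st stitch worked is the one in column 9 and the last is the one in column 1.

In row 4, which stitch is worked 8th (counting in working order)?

Stitch:
K

Derivation:
Row 4: (4-1) mod 2 = 1, so use chart row 2. Even row -> WS.
Chart row 2 tiled across columns 1-9: P P K P P K P P K
WS: work from column 9 back to column 1 (reverse the tiled row), swapping K<->P (O and / unchanged).
Row 4 as worked: P K K P K K P K K
Counting 8 along the worked row gives K.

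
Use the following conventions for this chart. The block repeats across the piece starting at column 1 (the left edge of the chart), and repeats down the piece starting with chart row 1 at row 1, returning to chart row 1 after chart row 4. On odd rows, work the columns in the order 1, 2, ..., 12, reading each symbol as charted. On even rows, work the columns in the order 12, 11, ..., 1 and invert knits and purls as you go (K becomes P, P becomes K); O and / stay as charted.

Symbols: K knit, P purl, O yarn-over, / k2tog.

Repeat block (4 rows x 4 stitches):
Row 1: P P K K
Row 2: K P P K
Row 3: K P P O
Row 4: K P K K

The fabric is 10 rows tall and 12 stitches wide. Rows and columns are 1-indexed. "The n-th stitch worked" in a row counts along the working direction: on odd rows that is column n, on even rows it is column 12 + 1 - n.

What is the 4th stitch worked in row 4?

Stitch:
P

Derivation:
For row 4: chart row = ((4-1) mod 4) + 1 = 4; this is a WS (even) row.
Chart row 4 tiled across columns 1-12: K P K K K P K K K P K K
WS row: flip the tiled sequence (start at column 12) and apply K<->P; O and / stay.
Row 4 as worked: P P K P P P K P P P K P
Counting 4 along the worked row gives P.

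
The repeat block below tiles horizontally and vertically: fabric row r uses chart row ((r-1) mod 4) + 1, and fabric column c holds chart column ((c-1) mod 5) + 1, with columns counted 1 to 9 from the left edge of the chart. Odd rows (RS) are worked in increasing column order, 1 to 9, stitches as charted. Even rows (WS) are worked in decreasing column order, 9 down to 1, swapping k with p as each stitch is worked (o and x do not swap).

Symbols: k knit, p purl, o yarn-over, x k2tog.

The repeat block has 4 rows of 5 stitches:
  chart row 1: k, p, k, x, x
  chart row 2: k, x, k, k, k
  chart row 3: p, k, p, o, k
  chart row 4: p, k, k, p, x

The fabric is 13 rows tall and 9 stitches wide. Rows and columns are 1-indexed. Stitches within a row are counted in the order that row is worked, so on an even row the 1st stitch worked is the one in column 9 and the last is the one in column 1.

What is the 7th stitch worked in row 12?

Stitch:
p

Derivation:
Row 12: (12-1) mod 4 = 3, so use chart row 4. Even row -> WS.
Chart row 4 tiled across columns 1-9: p k k p x p k k p
Wrong side: read the tiled row from column 9 down to 1 and exchange k with p (leave o, x).
Row 12 as worked: k p p k x k p p k
Counting 7 along the worked row gives p.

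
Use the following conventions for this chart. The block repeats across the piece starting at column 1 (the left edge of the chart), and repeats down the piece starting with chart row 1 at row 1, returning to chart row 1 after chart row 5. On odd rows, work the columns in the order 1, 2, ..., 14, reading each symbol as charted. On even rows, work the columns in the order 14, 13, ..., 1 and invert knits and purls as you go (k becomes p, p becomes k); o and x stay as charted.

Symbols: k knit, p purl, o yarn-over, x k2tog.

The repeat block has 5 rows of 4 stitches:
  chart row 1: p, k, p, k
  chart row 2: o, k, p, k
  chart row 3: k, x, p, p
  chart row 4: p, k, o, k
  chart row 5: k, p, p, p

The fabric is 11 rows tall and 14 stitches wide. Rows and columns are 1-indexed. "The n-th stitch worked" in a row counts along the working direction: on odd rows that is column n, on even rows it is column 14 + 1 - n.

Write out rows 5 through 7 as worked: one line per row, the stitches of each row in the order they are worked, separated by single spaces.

Row 5: chart row 5, RS - tile across columns 1-14 and work as-is.
Row 6: chart row 1, WS - tiled (columns 1-14): p k p k p k p k p k p k p k; work from column 14 back to 1 with k<->p swapped.
Row 7: chart row 2, RS - tile across columns 1-14 and work as-is.

== ROWS AS WORKED ==
k p p p k p p p k p p p k p
p k p k p k p k p k p k p k
o k p k o k p k o k p k o k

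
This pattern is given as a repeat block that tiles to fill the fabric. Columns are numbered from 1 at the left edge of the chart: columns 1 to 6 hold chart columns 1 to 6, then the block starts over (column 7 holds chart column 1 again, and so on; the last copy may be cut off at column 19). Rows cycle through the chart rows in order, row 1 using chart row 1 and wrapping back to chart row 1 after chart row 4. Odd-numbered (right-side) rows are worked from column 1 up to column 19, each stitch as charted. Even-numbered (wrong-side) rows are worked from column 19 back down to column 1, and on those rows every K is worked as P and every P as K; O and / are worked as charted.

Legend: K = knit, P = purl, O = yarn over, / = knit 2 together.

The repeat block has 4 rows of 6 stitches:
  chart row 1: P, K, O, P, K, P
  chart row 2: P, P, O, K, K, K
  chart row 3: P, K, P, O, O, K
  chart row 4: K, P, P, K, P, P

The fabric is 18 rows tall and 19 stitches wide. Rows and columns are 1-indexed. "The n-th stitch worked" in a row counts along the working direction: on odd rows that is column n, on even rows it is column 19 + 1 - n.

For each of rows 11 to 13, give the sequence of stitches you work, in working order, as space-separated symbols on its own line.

Rows as worked:
P K P O O K P K P O O K P K P O O K P
P K K P K K P K K P K K P K K P K K P
P K O P K P P K O P K P P K O P K P P

Derivation:
Row 11: chart row 3, RS - tile across columns 1-19 and work as-is.
Row 12: chart row 4, WS - tiled (columns 1-19): K P P K P P K P P K P P K P P K P P K; work from column 19 back to 1 with K<->P swapped.
Row 13: chart row 1, RS - tile across columns 1-19 and work as-is.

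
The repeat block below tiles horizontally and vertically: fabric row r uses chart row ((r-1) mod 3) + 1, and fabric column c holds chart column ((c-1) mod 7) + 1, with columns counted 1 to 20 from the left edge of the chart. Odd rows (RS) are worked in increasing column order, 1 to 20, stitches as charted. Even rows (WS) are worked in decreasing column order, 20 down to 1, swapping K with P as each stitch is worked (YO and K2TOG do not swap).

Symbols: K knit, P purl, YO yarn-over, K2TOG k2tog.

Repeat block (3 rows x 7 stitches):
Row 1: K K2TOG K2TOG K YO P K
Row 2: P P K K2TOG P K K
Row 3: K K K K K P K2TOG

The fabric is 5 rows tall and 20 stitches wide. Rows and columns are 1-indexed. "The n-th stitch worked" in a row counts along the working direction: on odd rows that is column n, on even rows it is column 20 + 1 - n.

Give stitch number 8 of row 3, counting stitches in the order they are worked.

For row 3: chart row = ((3-1) mod 3) + 1 = 3; this is a RS (odd) row.
Chart row 3 tiled across columns 1-20: K K K K K P K2TOG K K K K K P K2TOG K K K K K P
RS row: no reversal, no swap; stitch n worked = column n.
Stitch 8 in working order -> K

Stitch:
K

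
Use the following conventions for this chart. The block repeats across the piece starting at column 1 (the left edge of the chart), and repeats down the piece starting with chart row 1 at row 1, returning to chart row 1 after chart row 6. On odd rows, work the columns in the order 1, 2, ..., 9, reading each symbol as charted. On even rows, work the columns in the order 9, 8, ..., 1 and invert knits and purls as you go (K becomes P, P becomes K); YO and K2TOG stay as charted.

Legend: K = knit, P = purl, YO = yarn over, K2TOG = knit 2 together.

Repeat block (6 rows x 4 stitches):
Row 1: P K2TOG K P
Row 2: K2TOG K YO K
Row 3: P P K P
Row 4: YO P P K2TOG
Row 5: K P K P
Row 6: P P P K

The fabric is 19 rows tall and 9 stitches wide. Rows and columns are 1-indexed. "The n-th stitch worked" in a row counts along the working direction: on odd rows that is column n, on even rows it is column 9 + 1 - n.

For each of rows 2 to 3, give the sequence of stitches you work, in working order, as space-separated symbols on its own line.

Rows as worked:
K2TOG P YO P K2TOG P YO P K2TOG
P P K P P P K P P

Derivation:
Row 2: chart row 2, WS - tiled (columns 1-9): K2TOG K YO K K2TOG K YO K K2TOG; work from column 9 back to 1 with K<->P swapped.
Row 3: chart row 3, RS - tile across columns 1-9 and work as-is.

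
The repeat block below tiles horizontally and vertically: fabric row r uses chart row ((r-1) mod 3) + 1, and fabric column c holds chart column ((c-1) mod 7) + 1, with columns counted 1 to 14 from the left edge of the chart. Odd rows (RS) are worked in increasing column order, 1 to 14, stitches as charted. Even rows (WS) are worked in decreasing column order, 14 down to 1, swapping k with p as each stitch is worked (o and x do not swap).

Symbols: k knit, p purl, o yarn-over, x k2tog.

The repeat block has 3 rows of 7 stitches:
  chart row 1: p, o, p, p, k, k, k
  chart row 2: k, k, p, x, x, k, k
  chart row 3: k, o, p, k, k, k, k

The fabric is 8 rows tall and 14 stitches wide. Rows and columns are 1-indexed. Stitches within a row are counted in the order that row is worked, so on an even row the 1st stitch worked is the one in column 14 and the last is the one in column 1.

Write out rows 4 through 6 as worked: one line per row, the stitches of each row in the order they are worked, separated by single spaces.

Row 4: chart row 1, WS - tiled (columns 1-14): p o p p k k k p o p p k k k; work from column 14 back to 1 with k<->p swapped.
Row 5: chart row 2, RS - tile across columns 1-14 and work as-is.
Row 6: chart row 3, WS - tiled (columns 1-14): k o p k k k k k o p k k k k; work from column 14 back to 1 with k<->p swapped.

== ROWS AS WORKED ==
p p p k k o k p p p k k o k
k k p x x k k k k p x x k k
p p p p k o p p p p p k o p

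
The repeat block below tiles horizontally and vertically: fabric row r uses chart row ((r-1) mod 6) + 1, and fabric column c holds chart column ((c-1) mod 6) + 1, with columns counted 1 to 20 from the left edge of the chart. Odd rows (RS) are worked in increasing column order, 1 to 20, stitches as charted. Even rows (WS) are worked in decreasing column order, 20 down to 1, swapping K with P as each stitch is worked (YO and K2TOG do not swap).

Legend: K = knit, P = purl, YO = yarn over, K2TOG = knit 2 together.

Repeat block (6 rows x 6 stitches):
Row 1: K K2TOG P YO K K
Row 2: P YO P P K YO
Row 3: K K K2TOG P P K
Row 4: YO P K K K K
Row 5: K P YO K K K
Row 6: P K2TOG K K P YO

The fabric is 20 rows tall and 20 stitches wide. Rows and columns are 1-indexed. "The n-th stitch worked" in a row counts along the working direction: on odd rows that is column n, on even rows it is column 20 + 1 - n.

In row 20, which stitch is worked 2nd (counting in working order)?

Row 20 uses chart row ((20-1) mod 6)+1 = 2. Row 20 is even, so WS.
Chart row 2 tiled across columns 1-20: P YO P P K YO P YO P P K YO P YO P P K YO P YO
WS: work from column 20 back to column 1 (reverse the tiled row), swapping K<->P (YO and K2TOG unchanged).
Row 20 as worked: YO K YO P K K YO K YO P K K YO K YO P K K YO K
The 2nd stitch worked is K.

Stitch:
K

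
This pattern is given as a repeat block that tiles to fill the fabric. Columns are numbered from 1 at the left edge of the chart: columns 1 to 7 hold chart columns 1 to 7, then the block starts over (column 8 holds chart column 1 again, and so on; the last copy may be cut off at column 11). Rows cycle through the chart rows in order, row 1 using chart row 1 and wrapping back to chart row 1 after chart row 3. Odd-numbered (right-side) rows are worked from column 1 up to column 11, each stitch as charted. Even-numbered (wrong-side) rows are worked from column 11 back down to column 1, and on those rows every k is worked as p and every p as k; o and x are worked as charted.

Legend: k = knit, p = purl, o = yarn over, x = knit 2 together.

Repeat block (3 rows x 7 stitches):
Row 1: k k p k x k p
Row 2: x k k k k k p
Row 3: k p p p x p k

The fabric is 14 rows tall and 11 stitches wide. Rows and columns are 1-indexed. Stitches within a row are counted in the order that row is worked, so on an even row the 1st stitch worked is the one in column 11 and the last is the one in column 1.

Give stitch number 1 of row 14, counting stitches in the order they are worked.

Row 14: (14-1) mod 3 = 1, so use chart row 2. Even row -> WS.
Chart row 2 tiled across columns 1-11: x k k k k k p x k k k
WS: work from column 11 back to column 1 (reverse the tiled row), swapping k<->p (o and x unchanged).
Row 14 as worked: p p p x k p p p p p x
Stitch 1 in working order -> p

Result:
p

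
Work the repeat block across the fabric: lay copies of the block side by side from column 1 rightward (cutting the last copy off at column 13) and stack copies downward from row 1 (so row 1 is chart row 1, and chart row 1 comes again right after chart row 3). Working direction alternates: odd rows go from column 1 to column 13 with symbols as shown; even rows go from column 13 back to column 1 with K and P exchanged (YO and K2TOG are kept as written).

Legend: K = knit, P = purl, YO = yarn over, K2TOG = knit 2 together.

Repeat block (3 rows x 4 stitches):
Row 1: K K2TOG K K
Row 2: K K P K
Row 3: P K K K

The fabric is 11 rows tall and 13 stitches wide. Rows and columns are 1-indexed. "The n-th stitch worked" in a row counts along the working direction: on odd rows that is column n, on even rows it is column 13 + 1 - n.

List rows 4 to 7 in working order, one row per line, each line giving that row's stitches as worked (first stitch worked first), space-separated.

Rows as worked:
P P P K2TOG P P P K2TOG P P P K2TOG P
K K P K K K P K K K P K K
K P P P K P P P K P P P K
K K2TOG K K K K2TOG K K K K2TOG K K K

Derivation:
Row 4: chart row 1, WS - tiled (columns 1-13): K K2TOG K K K K2TOG K K K K2TOG K K K; work from column 13 back to 1 with K<->P swapped.
Row 5: chart row 2, RS - tile across columns 1-13 and work as-is.
Row 6: chart row 3, WS - tiled (columns 1-13): P K K K P K K K P K K K P; work from column 13 back to 1 with K<->P swapped.
Row 7: chart row 1, RS - tile across columns 1-13 and work as-is.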